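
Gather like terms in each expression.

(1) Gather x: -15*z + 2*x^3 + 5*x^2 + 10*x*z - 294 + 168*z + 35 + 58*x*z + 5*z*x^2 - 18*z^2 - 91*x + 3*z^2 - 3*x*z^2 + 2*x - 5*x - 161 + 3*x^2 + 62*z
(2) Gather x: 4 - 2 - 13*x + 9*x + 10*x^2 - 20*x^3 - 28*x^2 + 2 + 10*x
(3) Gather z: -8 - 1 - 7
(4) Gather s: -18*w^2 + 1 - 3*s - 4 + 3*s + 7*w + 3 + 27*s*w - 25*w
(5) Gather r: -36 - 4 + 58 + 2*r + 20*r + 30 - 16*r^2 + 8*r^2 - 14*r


(1) = 2*x^3 + x^2*(5*z + 8) + x*(-3*z^2 + 68*z - 94) - 15*z^2 + 215*z - 420
(2) = -20*x^3 - 18*x^2 + 6*x + 4
(3) = -16
(4) = 27*s*w - 18*w^2 - 18*w
(5) = -8*r^2 + 8*r + 48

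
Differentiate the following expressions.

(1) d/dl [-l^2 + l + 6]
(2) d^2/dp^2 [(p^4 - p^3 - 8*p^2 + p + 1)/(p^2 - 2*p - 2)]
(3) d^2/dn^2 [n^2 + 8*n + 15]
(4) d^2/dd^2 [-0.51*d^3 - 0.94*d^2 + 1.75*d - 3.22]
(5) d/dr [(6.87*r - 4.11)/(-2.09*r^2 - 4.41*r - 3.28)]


(1) = 1 - 2*l
(2) = 2*(p^6 - 6*p^5 + 6*p^4 + 11*p^3 - 33*p^2 - 12*p - 30)/(p^6 - 6*p^5 + 6*p^4 + 16*p^3 - 12*p^2 - 24*p - 8)
(3) = 2
(4) = -3.06*d - 1.88
(5) = (14.3583*r^2 - 17.1798*r - 40.6587)/(4.3681*r^4 + 18.4338*r^3 + 33.1585*r^2 + 28.9296*r + 10.7584)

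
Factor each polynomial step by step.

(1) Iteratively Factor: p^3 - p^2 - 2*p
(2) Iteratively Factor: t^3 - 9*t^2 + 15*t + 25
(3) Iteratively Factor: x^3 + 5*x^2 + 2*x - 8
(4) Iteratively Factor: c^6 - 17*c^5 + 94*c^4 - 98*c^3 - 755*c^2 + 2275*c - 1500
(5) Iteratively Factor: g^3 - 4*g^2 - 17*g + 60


(1) = (p + 1)*(p^2 - 2*p) = p*(p + 1)*(p - 2)
(2) = (t + 1)*(t^2 - 10*t + 25) = (t - 5)*(t + 1)*(t - 5)
(3) = (x + 4)*(x^2 + x - 2) = (x - 1)*(x + 4)*(x + 2)
(4) = (c + 3)*(c^5 - 20*c^4 + 154*c^3 - 560*c^2 + 925*c - 500) = (c - 5)*(c + 3)*(c^4 - 15*c^3 + 79*c^2 - 165*c + 100) = (c - 5)*(c - 1)*(c + 3)*(c^3 - 14*c^2 + 65*c - 100) = (c - 5)^2*(c - 1)*(c + 3)*(c^2 - 9*c + 20) = (c - 5)^2*(c - 4)*(c - 1)*(c + 3)*(c - 5)
(5) = (g - 3)*(g^2 - g - 20) = (g - 3)*(g + 4)*(g - 5)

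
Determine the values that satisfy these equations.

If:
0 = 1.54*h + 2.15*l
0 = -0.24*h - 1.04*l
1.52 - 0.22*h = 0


Then:
No Solution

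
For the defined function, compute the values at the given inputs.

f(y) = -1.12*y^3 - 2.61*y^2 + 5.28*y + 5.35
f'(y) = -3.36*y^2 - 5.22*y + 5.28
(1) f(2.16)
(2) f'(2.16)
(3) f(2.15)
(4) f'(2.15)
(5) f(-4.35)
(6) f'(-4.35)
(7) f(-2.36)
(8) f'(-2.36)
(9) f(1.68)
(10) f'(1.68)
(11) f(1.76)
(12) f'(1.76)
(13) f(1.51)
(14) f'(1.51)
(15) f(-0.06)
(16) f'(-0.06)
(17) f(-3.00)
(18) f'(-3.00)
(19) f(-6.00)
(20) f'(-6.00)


(1) = -6.71
(2) = -21.67
(3) = -6.49
(4) = -21.47
(5) = 25.18
(6) = -35.59
(7) = -6.93
(8) = -1.11
(9) = 1.54
(10) = -12.97
(11) = 0.45
(12) = -14.32
(13) = 3.52
(14) = -10.26
(15) = 5.02
(16) = 5.58
(17) = -3.74
(18) = -9.30
(19) = 121.63
(20) = -84.36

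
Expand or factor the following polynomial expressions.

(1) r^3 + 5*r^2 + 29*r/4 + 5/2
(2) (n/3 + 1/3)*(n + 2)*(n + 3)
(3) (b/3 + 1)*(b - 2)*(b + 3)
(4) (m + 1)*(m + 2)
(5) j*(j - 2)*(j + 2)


(1) = (r + 1/2)*(r + 2)*(r + 5/2)
(2) = n^3/3 + 2*n^2 + 11*n/3 + 2
(3) = b^3/3 + 4*b^2/3 - b - 6
(4) = m^2 + 3*m + 2
(5) = j^3 - 4*j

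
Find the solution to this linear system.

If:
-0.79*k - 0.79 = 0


Then:
k = -1.00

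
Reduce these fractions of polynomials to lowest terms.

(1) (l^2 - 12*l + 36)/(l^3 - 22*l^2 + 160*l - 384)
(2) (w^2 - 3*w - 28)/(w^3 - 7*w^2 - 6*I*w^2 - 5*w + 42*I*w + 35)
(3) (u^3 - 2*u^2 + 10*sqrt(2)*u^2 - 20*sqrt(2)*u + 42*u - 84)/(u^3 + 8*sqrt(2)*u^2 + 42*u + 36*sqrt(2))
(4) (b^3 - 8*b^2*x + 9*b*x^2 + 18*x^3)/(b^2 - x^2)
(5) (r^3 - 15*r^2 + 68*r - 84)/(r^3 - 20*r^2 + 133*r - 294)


(1) = (l - 6)/(l^2 - 16*l + 64)
(2) = (w + 4)/(w^2 - 6*I*w - 5)
(3) = (u^2 + u*(-2 + 7*sqrt(2)) - 14*sqrt(2))/(u^2 + 5*sqrt(2)*u + 12)
(4) = (-b^2 + 9*b*x - 18*x^2)/(-b + x)
(5) = (r - 2)/(r - 7)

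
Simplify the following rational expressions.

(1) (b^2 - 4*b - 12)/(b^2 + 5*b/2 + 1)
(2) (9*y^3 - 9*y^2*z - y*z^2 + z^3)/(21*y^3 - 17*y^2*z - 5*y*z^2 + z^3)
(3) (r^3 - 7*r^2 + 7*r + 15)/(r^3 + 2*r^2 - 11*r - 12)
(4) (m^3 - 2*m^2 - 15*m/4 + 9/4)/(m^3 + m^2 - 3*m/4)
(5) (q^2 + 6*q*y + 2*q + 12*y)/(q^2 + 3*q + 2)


(1) = (2*b - 12)/(2*b + 1)
(2) = (3*y - z)/(7*y - z)
(3) = (r - 5)/(r + 4)
(4) = (m - 3)/m
(5) = (q + 6*y)/(q + 1)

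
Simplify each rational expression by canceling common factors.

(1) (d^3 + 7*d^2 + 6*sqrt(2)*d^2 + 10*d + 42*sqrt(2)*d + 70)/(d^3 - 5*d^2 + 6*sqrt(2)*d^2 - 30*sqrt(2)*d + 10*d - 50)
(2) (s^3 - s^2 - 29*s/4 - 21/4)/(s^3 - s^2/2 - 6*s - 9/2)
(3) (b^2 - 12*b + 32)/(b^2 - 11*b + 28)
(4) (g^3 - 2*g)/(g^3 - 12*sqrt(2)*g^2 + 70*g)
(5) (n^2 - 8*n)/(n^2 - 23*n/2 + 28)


(1) = (d + 7)/(d - 5)
(2) = (2*s - 7)/(2*s - 6)
(3) = (b - 8)/(b - 7)
(4) = (g^2 - 2)/(g^2 - 12*sqrt(2)*g + 70)
(5) = 2*n/(2*n - 7)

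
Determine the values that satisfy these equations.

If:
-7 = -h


Then:
h = 7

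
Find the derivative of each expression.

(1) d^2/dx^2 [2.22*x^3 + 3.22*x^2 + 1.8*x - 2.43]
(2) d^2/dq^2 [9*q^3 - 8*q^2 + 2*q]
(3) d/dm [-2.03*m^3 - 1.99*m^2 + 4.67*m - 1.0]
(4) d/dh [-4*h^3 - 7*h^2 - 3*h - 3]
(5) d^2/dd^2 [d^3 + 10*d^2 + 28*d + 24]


(1) = 13.32*x + 6.44
(2) = 54*q - 16
(3) = -6.09*m^2 - 3.98*m + 4.67
(4) = -12*h^2 - 14*h - 3
(5) = 6*d + 20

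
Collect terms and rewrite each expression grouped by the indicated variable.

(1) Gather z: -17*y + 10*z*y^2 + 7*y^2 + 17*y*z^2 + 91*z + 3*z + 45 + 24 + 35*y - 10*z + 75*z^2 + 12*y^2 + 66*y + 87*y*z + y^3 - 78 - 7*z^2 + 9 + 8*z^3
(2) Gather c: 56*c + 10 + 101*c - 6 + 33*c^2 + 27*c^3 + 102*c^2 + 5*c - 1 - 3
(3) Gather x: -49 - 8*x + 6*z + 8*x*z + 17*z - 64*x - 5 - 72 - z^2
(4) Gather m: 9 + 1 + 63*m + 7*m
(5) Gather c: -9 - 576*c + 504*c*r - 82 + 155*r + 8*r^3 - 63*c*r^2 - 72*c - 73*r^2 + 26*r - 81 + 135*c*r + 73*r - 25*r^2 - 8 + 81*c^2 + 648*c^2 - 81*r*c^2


(1) = y^3 + 19*y^2 + 84*y + 8*z^3 + z^2*(17*y + 68) + z*(10*y^2 + 87*y + 84)
(2) = 27*c^3 + 135*c^2 + 162*c
(3) = x*(8*z - 72) - z^2 + 23*z - 126
(4) = 70*m + 10
(5) = c^2*(729 - 81*r) + c*(-63*r^2 + 639*r - 648) + 8*r^3 - 98*r^2 + 254*r - 180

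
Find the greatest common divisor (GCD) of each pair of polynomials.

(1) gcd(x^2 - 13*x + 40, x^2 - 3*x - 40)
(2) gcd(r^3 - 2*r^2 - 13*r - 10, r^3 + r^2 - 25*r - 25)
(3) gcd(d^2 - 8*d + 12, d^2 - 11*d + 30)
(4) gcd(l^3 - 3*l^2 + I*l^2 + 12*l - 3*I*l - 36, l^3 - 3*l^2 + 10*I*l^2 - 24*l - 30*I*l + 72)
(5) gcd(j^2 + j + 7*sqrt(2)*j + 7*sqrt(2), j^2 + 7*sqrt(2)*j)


(1) = gcd((x - 8)*(x - 5), (x - 8)*(x + 5)) = x - 8
(2) = r^2 - 4*r - 5
(3) = d - 6
(4) = gcd((l - 3)*(l - 3*I)*(l + 4*I), (l - 3)*(l + 4*I)*(l + 6*I)) = l^2 + l*(-3 + 4*I) - 12*I
(5) = j + 7*sqrt(2)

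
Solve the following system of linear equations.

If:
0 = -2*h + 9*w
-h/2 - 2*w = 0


Then:
h = 0
w = 0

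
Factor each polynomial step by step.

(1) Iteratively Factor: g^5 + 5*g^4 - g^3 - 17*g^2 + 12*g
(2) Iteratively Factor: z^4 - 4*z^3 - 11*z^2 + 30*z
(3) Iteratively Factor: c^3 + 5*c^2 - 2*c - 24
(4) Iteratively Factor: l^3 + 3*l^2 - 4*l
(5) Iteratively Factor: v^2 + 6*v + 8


(1) = (g + 4)*(g^4 + g^3 - 5*g^2 + 3*g) = (g + 3)*(g + 4)*(g^3 - 2*g^2 + g) = (g - 1)*(g + 3)*(g + 4)*(g^2 - g) = g*(g - 1)*(g + 3)*(g + 4)*(g - 1)
(2) = (z + 3)*(z^3 - 7*z^2 + 10*z) = (z - 2)*(z + 3)*(z^2 - 5*z) = (z - 5)*(z - 2)*(z + 3)*(z)
(3) = (c - 2)*(c^2 + 7*c + 12) = (c - 2)*(c + 3)*(c + 4)
(4) = (l - 1)*(l^2 + 4*l) = (l - 1)*(l + 4)*(l)
(5) = (v + 4)*(v + 2)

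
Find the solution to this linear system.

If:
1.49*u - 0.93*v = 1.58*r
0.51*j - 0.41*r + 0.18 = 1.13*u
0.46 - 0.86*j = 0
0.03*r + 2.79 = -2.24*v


Then:
j = 0.53
r = 0.83
u = 0.10
v = -1.26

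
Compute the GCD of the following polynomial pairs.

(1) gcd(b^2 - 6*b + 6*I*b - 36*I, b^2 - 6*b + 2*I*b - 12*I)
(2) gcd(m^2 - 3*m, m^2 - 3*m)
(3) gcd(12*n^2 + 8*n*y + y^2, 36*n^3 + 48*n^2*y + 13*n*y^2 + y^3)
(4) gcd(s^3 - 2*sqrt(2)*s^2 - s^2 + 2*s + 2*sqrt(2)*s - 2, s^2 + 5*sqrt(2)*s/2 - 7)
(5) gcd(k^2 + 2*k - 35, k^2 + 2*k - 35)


(1) = b - 6
(2) = gcd(m*(m - 3), m*(m - 3)) = m^2 - 3*m
(3) = 6*n + y
(4) = gcd((s - 1)*(s - sqrt(2))^2, (s - sqrt(2))*(s + 7*sqrt(2)/2)) = s - sqrt(2)
(5) = gcd((k - 5)*(k + 7), (k - 5)*(k + 7)) = k^2 + 2*k - 35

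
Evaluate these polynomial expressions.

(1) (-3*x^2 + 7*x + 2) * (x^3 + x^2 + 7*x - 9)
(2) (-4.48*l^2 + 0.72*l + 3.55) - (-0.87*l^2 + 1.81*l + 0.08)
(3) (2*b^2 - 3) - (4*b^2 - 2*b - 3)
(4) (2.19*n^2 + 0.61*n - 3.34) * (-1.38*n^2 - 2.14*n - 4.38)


(1) = -3*x^5 + 4*x^4 - 12*x^3 + 78*x^2 - 49*x - 18
(2) = -3.61*l^2 - 1.09*l + 3.47
(3) = -2*b^2 + 2*b
(4) = -3.0222*n^4 - 5.5284*n^3 - 6.2884*n^2 + 4.4758*n + 14.6292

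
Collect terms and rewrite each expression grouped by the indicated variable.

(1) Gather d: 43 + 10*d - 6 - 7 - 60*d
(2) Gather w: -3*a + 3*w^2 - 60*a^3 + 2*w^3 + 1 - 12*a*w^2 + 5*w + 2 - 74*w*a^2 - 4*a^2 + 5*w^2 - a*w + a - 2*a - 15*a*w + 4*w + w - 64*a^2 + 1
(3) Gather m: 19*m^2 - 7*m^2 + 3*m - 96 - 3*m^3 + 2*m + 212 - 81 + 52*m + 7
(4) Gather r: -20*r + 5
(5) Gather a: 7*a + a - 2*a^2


(1) = 30 - 50*d
(2) = -60*a^3 - 68*a^2 - 4*a + 2*w^3 + w^2*(8 - 12*a) + w*(-74*a^2 - 16*a + 10) + 4
(3) = -3*m^3 + 12*m^2 + 57*m + 42
(4) = 5 - 20*r
(5) = -2*a^2 + 8*a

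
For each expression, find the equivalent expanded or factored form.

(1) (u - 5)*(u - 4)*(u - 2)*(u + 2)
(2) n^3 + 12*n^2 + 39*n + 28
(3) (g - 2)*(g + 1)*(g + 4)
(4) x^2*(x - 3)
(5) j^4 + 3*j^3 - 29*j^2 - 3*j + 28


(1) = u^4 - 9*u^3 + 16*u^2 + 36*u - 80
(2) = (n + 1)*(n + 4)*(n + 7)
(3) = g^3 + 3*g^2 - 6*g - 8
(4) = x^3 - 3*x^2
(5) = (j - 4)*(j - 1)*(j + 1)*(j + 7)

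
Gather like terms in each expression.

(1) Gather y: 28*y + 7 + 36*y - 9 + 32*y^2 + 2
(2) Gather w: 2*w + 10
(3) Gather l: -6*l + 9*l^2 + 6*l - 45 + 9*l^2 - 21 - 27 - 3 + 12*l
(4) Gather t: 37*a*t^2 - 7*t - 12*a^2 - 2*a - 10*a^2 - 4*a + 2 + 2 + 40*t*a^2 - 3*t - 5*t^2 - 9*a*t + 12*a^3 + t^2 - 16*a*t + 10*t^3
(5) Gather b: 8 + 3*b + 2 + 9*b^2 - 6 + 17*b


(1) = 32*y^2 + 64*y
(2) = 2*w + 10
(3) = 18*l^2 + 12*l - 96
(4) = 12*a^3 - 22*a^2 - 6*a + 10*t^3 + t^2*(37*a - 4) + t*(40*a^2 - 25*a - 10) + 4
(5) = 9*b^2 + 20*b + 4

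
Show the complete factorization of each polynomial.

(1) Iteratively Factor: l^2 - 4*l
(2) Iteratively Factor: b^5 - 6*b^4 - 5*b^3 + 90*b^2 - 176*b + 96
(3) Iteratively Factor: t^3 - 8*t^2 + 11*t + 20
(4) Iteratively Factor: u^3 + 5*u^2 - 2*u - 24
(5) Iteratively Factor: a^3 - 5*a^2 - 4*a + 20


(1) = (l - 4)*(l)
(2) = (b - 4)*(b^4 - 2*b^3 - 13*b^2 + 38*b - 24) = (b - 4)*(b - 2)*(b^3 - 13*b + 12) = (b - 4)*(b - 2)*(b + 4)*(b^2 - 4*b + 3) = (b - 4)*(b - 3)*(b - 2)*(b + 4)*(b - 1)
(3) = (t - 4)*(t^2 - 4*t - 5) = (t - 4)*(t + 1)*(t - 5)
(4) = (u + 3)*(u^2 + 2*u - 8) = (u + 3)*(u + 4)*(u - 2)
(5) = (a + 2)*(a^2 - 7*a + 10) = (a - 2)*(a + 2)*(a - 5)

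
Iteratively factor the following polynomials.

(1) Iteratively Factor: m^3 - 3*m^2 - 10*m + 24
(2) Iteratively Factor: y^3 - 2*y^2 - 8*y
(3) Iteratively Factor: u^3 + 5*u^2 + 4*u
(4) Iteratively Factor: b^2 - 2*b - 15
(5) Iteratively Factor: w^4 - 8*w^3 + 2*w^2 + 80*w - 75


(1) = (m - 4)*(m^2 + m - 6) = (m - 4)*(m - 2)*(m + 3)
(2) = (y + 2)*(y^2 - 4*y) = (y - 4)*(y + 2)*(y)
(3) = (u + 4)*(u^2 + u) = (u + 1)*(u + 4)*(u)
(4) = (b + 3)*(b - 5)
(5) = (w + 3)*(w^3 - 11*w^2 + 35*w - 25) = (w - 5)*(w + 3)*(w^2 - 6*w + 5) = (w - 5)*(w - 1)*(w + 3)*(w - 5)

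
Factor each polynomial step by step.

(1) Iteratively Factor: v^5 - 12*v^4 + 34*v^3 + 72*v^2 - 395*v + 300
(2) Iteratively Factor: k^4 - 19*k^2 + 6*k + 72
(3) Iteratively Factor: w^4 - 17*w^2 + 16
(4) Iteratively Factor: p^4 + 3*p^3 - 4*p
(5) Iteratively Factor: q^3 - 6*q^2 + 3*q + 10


(1) = (v - 4)*(v^4 - 8*v^3 + 2*v^2 + 80*v - 75) = (v - 5)*(v - 4)*(v^3 - 3*v^2 - 13*v + 15) = (v - 5)^2*(v - 4)*(v^2 + 2*v - 3) = (v - 5)^2*(v - 4)*(v + 3)*(v - 1)
(2) = (k + 2)*(k^3 - 2*k^2 - 15*k + 36) = (k + 2)*(k + 4)*(k^2 - 6*k + 9) = (k - 3)*(k + 2)*(k + 4)*(k - 3)
(3) = (w - 4)*(w^3 + 4*w^2 - w - 4) = (w - 4)*(w + 1)*(w^2 + 3*w - 4) = (w - 4)*(w - 1)*(w + 1)*(w + 4)
(4) = (p - 1)*(p^3 + 4*p^2 + 4*p) = (p - 1)*(p + 2)*(p^2 + 2*p) = (p - 1)*(p + 2)^2*(p)
(5) = (q + 1)*(q^2 - 7*q + 10) = (q - 5)*(q + 1)*(q - 2)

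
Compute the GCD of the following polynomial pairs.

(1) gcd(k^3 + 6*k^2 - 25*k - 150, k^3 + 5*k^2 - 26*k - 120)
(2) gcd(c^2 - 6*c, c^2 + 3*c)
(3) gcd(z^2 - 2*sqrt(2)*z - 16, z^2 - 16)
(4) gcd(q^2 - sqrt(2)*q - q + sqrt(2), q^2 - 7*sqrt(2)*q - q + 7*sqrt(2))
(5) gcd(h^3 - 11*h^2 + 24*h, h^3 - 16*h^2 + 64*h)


(1) = gcd((k - 5)*(k + 5)*(k + 6), (k - 5)*(k + 4)*(k + 6)) = k^2 + k - 30
(2) = c
(3) = gcd((z - 4*sqrt(2))*(z + 2*sqrt(2)), (z - 4)*(z + 4)) = 1
(4) = q - 1
(5) = h^2 - 8*h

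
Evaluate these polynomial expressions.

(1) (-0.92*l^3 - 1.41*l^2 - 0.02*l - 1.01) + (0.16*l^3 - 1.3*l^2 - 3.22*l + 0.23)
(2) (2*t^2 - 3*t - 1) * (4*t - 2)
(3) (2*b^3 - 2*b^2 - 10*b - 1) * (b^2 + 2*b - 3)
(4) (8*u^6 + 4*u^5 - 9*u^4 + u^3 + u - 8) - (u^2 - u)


(1) = -0.76*l^3 - 2.71*l^2 - 3.24*l - 0.78
(2) = 8*t^3 - 16*t^2 + 2*t + 2
(3) = 2*b^5 + 2*b^4 - 20*b^3 - 15*b^2 + 28*b + 3
(4) = 8*u^6 + 4*u^5 - 9*u^4 + u^3 - u^2 + 2*u - 8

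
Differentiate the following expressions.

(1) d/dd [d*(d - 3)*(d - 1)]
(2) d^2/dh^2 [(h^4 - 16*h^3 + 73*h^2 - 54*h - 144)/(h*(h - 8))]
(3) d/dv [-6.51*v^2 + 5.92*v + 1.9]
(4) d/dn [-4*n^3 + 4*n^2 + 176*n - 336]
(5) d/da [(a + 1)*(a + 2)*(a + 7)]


(1) = 3*d^2 - 8*d + 3
(2) = 2 + 36/h^3
(3) = 5.92 - 13.02*v
(4) = -12*n^2 + 8*n + 176
(5) = 3*a^2 + 20*a + 23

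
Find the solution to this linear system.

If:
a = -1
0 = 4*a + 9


Then:
No Solution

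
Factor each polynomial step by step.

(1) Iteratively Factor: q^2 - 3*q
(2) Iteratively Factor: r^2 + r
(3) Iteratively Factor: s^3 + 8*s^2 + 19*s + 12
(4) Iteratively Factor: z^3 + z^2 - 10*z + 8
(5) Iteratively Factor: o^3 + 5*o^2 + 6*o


(1) = (q - 3)*(q)
(2) = (r)*(r + 1)
(3) = (s + 3)*(s^2 + 5*s + 4) = (s + 1)*(s + 3)*(s + 4)
(4) = (z - 1)*(z^2 + 2*z - 8) = (z - 1)*(z + 4)*(z - 2)
(5) = (o + 2)*(o^2 + 3*o) = o*(o + 2)*(o + 3)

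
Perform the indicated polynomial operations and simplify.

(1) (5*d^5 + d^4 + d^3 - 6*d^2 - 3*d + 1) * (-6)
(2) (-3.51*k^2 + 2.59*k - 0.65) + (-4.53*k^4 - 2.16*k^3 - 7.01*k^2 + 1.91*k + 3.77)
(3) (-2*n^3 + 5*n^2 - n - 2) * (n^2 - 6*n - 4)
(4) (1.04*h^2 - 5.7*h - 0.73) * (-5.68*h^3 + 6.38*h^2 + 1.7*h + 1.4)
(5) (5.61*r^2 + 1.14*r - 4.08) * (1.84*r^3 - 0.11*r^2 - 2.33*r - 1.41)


(1) = -30*d^5 - 6*d^4 - 6*d^3 + 36*d^2 + 18*d - 6
(2) = -4.53*k^4 - 2.16*k^3 - 10.52*k^2 + 4.5*k + 3.12
(3) = -2*n^5 + 17*n^4 - 23*n^3 - 16*n^2 + 16*n + 8
(4) = -5.9072*h^5 + 39.0112*h^4 - 30.4516*h^3 - 12.8914*h^2 - 9.221*h - 1.022
(5) = 10.3224*r^5 + 1.4805*r^4 - 20.7039*r^3 - 10.1175*r^2 + 7.899*r + 5.7528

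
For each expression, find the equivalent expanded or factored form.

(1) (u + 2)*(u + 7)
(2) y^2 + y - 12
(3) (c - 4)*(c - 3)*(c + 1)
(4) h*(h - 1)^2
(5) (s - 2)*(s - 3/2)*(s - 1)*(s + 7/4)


(1) = u^2 + 9*u + 14
(2) = (y - 3)*(y + 4)
(3) = c^3 - 6*c^2 + 5*c + 12
(4) = h^3 - 2*h^2 + h
(5) = s^4 - 11*s^3/4 - 11*s^2/8 + 67*s/8 - 21/4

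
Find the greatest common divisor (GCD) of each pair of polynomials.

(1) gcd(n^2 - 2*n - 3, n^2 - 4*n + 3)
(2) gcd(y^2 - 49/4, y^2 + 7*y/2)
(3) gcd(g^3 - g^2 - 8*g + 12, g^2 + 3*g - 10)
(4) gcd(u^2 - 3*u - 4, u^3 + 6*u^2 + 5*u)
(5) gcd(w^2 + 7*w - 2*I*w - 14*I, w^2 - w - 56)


(1) = gcd((n - 3)*(n + 1), (n - 3)*(n - 1)) = n - 3
(2) = gcd((y - 7/2)*(y + 7/2), y*(y + 7/2)) = y + 7/2
(3) = g - 2
(4) = u + 1
(5) = gcd((w + 7)*(w - 2*I), (w - 8)*(w + 7)) = w + 7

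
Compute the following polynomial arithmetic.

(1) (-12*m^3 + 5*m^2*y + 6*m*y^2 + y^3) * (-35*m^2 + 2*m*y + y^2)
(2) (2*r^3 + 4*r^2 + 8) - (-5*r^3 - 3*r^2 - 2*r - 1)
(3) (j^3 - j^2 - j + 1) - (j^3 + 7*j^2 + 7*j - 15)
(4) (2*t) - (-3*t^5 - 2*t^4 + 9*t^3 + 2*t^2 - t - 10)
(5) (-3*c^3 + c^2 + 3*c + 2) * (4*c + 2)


(1) = 420*m^5 - 199*m^4*y - 212*m^3*y^2 - 18*m^2*y^3 + 8*m*y^4 + y^5
(2) = 7*r^3 + 7*r^2 + 2*r + 9
(3) = -8*j^2 - 8*j + 16
(4) = 3*t^5 + 2*t^4 - 9*t^3 - 2*t^2 + 3*t + 10
(5) = -12*c^4 - 2*c^3 + 14*c^2 + 14*c + 4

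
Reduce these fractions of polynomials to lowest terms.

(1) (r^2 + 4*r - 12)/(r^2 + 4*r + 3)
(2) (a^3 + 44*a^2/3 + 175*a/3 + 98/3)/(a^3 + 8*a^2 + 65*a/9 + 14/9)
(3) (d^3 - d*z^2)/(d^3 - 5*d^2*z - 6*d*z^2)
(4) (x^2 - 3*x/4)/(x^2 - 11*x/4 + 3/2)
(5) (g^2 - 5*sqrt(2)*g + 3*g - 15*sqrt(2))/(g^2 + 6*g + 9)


(1) = (r^2 + 4*r - 12)/(r^2 + 4*r + 3)
(2) = (3*a + 21)/(3*a + 1)
(3) = (-d + z)/(-d + 6*z)
(4) = x/(x - 2)
(5) = (g - 5*sqrt(2))/(g + 3)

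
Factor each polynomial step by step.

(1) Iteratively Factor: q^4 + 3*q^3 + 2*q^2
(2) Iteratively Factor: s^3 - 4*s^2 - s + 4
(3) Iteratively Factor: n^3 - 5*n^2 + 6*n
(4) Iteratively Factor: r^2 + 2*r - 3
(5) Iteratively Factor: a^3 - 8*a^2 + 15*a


(1) = (q + 1)*(q^3 + 2*q^2) = q*(q + 1)*(q^2 + 2*q) = q*(q + 1)*(q + 2)*(q)
(2) = (s - 1)*(s^2 - 3*s - 4) = (s - 4)*(s - 1)*(s + 1)
(3) = (n)*(n^2 - 5*n + 6) = n*(n - 2)*(n - 3)
(4) = (r - 1)*(r + 3)
(5) = (a - 3)*(a^2 - 5*a) = (a - 5)*(a - 3)*(a)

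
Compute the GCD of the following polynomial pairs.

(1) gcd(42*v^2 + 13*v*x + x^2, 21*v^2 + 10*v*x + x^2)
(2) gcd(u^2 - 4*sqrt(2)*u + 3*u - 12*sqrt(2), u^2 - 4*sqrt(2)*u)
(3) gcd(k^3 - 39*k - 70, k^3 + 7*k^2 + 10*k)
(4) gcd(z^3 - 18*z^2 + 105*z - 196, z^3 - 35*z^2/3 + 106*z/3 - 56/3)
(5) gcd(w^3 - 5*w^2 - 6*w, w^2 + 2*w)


(1) = gcd((6*v + x)*(7*v + x), (3*v + x)*(7*v + x)) = 7*v + x
(2) = gcd((u + 3)*(u - 4*sqrt(2)), u*(u - 4*sqrt(2))) = u - 4*sqrt(2)
(3) = k^2 + 7*k + 10
(4) = gcd((z - 7)^2*(z - 4), (z - 7)*(z - 4)*(z - 2/3)) = z^2 - 11*z + 28
(5) = gcd(w*(w - 6)*(w + 1), w*(w + 2)) = w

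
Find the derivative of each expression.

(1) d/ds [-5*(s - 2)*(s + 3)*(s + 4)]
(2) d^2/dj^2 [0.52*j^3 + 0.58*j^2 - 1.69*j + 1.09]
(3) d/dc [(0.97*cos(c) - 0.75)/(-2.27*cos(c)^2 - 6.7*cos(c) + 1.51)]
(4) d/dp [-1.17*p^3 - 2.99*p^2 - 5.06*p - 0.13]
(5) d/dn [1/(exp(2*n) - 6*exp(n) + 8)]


(1) = -15*s^2 - 50*s + 10
(2) = 3.12*j + 1.16
(3) = (-2.2019*cos(c)^2 + 3.405*cos(c) + 3.5603)*sin(c)/(5.1529*cos(c)^4 + 30.418*cos(c)^3 + 38.0346*cos(c)^2 - 20.234*cos(c) + 2.2801)
(4) = -3.51*p^2 - 5.98*p - 5.06
(5) = 2*(3 - exp(n))*exp(n)/(exp(2*n) - 6*exp(n) + 8)^2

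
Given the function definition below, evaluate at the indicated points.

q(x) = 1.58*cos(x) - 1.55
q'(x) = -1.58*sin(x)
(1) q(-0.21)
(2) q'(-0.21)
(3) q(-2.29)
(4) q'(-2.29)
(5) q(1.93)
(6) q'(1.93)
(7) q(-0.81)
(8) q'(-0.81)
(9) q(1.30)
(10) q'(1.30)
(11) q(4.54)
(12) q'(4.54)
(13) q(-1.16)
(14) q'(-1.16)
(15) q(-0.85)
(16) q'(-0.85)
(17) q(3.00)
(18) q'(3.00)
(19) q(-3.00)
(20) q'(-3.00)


(1) = -0.00
(2) = 0.33
(3) = -2.59
(4) = 1.19
(5) = -2.11
(6) = -1.48
(7) = -0.46
(8) = 1.14
(9) = -1.13
(10) = -1.52
(11) = -1.82
(12) = 1.56
(13) = -0.92
(14) = 1.45
(15) = -0.51
(16) = 1.19
(17) = -3.11
(18) = -0.22
(19) = -3.11
(20) = 0.22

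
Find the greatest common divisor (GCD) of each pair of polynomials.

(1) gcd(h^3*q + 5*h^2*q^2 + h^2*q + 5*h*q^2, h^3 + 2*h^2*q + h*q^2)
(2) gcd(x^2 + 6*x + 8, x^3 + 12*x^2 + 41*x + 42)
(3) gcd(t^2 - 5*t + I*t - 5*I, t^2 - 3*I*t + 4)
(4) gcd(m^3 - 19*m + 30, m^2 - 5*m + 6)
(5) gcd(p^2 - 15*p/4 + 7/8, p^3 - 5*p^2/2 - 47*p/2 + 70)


(1) = h
(2) = gcd((x + 2)*(x + 4), (x + 2)*(x + 3)*(x + 7)) = x + 2
(3) = gcd((t - 5)*(t + I), (t - 4*I)*(t + I)) = t + I
(4) = gcd((m - 3)*(m - 2)*(m + 5), (m - 3)*(m - 2)) = m^2 - 5*m + 6
(5) = p - 7/2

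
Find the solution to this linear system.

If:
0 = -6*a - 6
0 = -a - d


Then:
a = -1
d = 1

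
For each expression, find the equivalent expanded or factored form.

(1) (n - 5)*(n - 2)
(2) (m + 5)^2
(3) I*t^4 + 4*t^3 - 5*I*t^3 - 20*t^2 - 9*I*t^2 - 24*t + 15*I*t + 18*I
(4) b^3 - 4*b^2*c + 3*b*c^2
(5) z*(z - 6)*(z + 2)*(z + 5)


(1) = n^2 - 7*n + 10
(2) = m^2 + 10*m + 25
(3) = (t - 6)*(t + 1)*(t - 3*I)*(I*t + 1)
(4) = b*(b - 3*c)*(b - c)
(5) = z^4 + z^3 - 32*z^2 - 60*z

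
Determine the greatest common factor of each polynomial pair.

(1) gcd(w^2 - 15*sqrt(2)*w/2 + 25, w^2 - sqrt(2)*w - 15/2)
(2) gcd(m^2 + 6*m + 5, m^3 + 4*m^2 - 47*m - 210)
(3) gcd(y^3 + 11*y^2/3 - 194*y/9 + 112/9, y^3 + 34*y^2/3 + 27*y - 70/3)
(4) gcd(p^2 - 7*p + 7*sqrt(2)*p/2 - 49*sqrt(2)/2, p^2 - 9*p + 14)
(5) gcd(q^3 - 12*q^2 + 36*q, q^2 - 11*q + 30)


(1) = w - 5*sqrt(2)/2
(2) = m + 5
(3) = y^2 + 19*y/3 - 14/3
(4) = p - 7
(5) = q - 6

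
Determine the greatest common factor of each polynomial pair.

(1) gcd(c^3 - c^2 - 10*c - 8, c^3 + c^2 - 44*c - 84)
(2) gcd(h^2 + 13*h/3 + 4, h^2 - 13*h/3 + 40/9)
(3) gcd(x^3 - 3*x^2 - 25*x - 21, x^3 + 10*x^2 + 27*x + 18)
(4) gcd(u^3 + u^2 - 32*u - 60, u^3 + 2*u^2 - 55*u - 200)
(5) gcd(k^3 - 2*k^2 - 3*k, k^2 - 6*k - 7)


(1) = c + 2
(2) = gcd((h + 4/3)*(h + 3), (h - 8/3)*(h - 5/3)) = 1
(3) = gcd((x - 7)*(x + 1)*(x + 3), (x + 1)*(x + 3)*(x + 6)) = x^2 + 4*x + 3
(4) = gcd((u - 6)*(u + 2)*(u + 5), (u - 8)*(u + 5)^2) = u + 5
(5) = gcd(k*(k - 3)*(k + 1), (k - 7)*(k + 1)) = k + 1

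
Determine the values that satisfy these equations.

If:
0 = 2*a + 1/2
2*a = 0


Then:
No Solution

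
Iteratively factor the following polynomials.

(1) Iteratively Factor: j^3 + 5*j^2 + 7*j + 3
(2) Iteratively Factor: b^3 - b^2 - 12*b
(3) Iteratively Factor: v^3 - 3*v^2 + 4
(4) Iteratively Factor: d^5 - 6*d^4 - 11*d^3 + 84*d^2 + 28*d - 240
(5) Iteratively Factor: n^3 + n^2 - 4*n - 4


(1) = (j + 1)*(j^2 + 4*j + 3) = (j + 1)*(j + 3)*(j + 1)
(2) = (b + 3)*(b^2 - 4*b) = b*(b + 3)*(b - 4)
(3) = (v - 2)*(v^2 - v - 2) = (v - 2)^2*(v + 1)
(4) = (d - 4)*(d^4 - 2*d^3 - 19*d^2 + 8*d + 60) = (d - 4)*(d + 2)*(d^3 - 4*d^2 - 11*d + 30) = (d - 5)*(d - 4)*(d + 2)*(d^2 + d - 6) = (d - 5)*(d - 4)*(d + 2)*(d + 3)*(d - 2)
(5) = (n - 2)*(n^2 + 3*n + 2) = (n - 2)*(n + 1)*(n + 2)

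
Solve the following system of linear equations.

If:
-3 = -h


Then:
h = 3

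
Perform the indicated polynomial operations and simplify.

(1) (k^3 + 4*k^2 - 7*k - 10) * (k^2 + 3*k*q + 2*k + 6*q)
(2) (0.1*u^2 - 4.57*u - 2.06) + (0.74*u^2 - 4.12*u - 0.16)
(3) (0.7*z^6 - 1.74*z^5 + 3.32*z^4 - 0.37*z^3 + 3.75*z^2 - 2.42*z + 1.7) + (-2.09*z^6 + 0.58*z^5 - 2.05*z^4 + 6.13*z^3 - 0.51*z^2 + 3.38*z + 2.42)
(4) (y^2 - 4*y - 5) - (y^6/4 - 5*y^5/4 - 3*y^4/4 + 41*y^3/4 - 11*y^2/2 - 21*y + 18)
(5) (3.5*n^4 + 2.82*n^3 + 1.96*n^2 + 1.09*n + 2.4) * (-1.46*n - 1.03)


(1) = k^5 + 3*k^4*q + 6*k^4 + 18*k^3*q + k^3 + 3*k^2*q - 24*k^2 - 72*k*q - 20*k - 60*q
(2) = 0.84*u^2 - 8.69*u - 2.22
(3) = -1.39*z^6 - 1.16*z^5 + 1.27*z^4 + 5.76*z^3 + 3.24*z^2 + 0.96*z + 4.12
(4) = -y^6/4 + 5*y^5/4 + 3*y^4/4 - 41*y^3/4 + 13*y^2/2 + 17*y - 23
(5) = -5.11*n^5 - 7.7222*n^4 - 5.7662*n^3 - 3.6102*n^2 - 4.6267*n - 2.472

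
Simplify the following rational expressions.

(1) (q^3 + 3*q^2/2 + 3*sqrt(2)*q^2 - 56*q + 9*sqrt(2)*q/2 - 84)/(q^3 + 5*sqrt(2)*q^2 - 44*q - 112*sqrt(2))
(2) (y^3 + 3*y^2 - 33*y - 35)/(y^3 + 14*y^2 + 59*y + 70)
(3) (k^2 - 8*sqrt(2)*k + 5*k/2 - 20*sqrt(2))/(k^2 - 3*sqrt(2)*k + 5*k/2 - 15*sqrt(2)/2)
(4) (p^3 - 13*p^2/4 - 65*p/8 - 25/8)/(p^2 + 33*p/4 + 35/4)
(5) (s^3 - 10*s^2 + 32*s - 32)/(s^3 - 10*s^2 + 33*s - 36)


(1) = (2*q + 3)/(2*q + 4*sqrt(2))
(2) = (y^2 - 4*y - 5)/(y^2 + 7*y + 10)
(3) = (4*k - 32*sqrt(2))/(4*k - 12*sqrt(2))
(4) = (2*p^2 - 9*p - 5)/(2*p + 14)
(5) = (s^2 - 6*s + 8)/(s^2 - 6*s + 9)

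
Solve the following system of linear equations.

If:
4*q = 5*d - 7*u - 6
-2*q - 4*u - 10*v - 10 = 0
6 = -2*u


Then:
d = -4*v - 11/5
q = 1 - 5*v
u = -3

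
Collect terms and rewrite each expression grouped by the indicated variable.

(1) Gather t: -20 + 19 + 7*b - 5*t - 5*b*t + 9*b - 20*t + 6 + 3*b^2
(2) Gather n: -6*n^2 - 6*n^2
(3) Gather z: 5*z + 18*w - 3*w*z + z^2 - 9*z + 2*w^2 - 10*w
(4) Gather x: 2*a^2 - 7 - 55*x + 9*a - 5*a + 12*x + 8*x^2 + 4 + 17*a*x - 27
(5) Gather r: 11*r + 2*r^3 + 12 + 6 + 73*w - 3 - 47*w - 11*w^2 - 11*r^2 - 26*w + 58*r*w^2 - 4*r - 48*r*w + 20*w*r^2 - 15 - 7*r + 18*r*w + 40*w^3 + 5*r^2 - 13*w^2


(1) = 3*b^2 + 16*b + t*(-5*b - 25) + 5
(2) = -12*n^2
(3) = 2*w^2 + 8*w + z^2 + z*(-3*w - 4)
(4) = 2*a^2 + 4*a + 8*x^2 + x*(17*a - 43) - 30
(5) = 2*r^3 + r^2*(20*w - 6) + r*(58*w^2 - 30*w) + 40*w^3 - 24*w^2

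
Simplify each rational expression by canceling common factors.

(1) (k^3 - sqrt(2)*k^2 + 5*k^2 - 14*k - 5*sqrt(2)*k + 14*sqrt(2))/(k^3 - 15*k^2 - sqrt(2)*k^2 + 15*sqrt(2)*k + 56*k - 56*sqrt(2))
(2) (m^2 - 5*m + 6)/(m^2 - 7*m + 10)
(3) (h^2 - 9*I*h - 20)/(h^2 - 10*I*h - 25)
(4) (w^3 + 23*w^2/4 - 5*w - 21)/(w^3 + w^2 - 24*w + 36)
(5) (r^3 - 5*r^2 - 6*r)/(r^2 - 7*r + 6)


(1) = (k^2 + 5*k - 14)/(k^2 - 15*k + 56)
(2) = (m - 3)/(m - 5)
(3) = (h - 4*I)/(h - 5*I)
(4) = (4*w + 7)/(4*w - 12)
(5) = (r^2 + r)/(r - 1)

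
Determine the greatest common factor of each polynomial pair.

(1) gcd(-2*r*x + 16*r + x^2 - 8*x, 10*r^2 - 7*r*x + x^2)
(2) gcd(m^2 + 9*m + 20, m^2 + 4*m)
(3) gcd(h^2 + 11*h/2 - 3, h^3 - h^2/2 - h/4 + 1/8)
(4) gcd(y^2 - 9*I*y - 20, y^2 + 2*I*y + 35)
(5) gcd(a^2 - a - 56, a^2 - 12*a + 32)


(1) = gcd((-2*r + x)*(x - 8), (-5*r + x)*(-2*r + x)) = -2*r + x
(2) = gcd((m + 4)*(m + 5), m*(m + 4)) = m + 4
(3) = h - 1/2
(4) = gcd((y - 5*I)*(y - 4*I), (y - 5*I)*(y + 7*I)) = y - 5*I
(5) = gcd((a - 8)*(a + 7), (a - 8)*(a - 4)) = a - 8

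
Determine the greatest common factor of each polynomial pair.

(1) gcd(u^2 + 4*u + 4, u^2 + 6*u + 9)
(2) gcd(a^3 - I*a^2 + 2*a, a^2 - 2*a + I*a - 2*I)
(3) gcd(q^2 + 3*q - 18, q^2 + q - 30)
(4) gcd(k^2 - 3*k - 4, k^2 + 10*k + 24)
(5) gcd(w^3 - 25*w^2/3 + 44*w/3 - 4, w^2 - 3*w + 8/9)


(1) = 1
(2) = gcd(a*(a - 2*I)*(a + I), (a - 2)*(a + I)) = a + I
(3) = q + 6
(4) = 1
(5) = w - 1/3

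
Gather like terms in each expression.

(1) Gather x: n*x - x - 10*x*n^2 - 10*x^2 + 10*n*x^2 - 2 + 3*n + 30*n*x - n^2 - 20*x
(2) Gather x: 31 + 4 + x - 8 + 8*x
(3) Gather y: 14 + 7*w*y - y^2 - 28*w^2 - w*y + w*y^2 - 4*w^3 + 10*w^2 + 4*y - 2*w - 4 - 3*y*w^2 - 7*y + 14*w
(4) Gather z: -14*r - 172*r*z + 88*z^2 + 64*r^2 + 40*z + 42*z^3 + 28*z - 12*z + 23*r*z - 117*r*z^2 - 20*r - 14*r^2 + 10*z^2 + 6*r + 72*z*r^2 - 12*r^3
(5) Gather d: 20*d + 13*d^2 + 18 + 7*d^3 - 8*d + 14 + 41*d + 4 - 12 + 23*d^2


(1) = -n^2 + 3*n + x^2*(10*n - 10) + x*(-10*n^2 + 31*n - 21) - 2
(2) = 9*x + 27
(3) = -4*w^3 - 18*w^2 + 12*w + y^2*(w - 1) + y*(-3*w^2 + 6*w - 3) + 10
(4) = -12*r^3 + 50*r^2 - 28*r + 42*z^3 + z^2*(98 - 117*r) + z*(72*r^2 - 149*r + 56)
(5) = 7*d^3 + 36*d^2 + 53*d + 24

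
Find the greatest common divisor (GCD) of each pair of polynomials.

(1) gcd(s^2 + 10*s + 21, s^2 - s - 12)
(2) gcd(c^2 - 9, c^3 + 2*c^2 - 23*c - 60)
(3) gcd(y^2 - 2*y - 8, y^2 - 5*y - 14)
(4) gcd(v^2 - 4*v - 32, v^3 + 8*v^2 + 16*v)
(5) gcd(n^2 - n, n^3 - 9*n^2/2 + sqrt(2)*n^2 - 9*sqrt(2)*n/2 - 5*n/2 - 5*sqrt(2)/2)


(1) = gcd((s + 3)*(s + 7), (s - 4)*(s + 3)) = s + 3
(2) = c + 3
(3) = gcd((y - 4)*(y + 2), (y - 7)*(y + 2)) = y + 2
(4) = v + 4
(5) = 1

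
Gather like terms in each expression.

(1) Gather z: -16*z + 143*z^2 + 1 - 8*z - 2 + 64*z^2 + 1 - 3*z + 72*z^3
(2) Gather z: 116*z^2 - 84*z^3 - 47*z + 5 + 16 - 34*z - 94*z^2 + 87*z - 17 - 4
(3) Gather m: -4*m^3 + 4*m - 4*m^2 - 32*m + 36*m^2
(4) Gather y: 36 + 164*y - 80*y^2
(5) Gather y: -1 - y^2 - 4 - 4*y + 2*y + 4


(1) = 72*z^3 + 207*z^2 - 27*z
(2) = -84*z^3 + 22*z^2 + 6*z
(3) = -4*m^3 + 32*m^2 - 28*m
(4) = -80*y^2 + 164*y + 36
(5) = -y^2 - 2*y - 1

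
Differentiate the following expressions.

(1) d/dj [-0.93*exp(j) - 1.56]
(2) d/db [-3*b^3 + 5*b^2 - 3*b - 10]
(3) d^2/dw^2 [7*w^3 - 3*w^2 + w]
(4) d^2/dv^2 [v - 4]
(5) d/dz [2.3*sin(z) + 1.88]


(1) = -0.93*exp(j)
(2) = -9*b^2 + 10*b - 3
(3) = 42*w - 6
(4) = 0
(5) = 2.3*cos(z)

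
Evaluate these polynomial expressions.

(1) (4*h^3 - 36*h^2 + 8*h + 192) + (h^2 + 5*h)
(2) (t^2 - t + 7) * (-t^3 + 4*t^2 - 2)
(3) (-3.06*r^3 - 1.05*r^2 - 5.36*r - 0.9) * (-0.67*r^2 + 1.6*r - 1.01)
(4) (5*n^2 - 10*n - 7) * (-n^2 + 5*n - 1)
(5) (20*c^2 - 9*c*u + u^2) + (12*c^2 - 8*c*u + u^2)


(1) = 4*h^3 - 35*h^2 + 13*h + 192
(2) = -t^5 + 5*t^4 - 11*t^3 + 26*t^2 + 2*t - 14
(3) = 2.0502*r^5 - 4.1925*r^4 + 5.0018*r^3 - 6.9125*r^2 + 3.9736*r + 0.909
(4) = -5*n^4 + 35*n^3 - 48*n^2 - 25*n + 7
(5) = 32*c^2 - 17*c*u + 2*u^2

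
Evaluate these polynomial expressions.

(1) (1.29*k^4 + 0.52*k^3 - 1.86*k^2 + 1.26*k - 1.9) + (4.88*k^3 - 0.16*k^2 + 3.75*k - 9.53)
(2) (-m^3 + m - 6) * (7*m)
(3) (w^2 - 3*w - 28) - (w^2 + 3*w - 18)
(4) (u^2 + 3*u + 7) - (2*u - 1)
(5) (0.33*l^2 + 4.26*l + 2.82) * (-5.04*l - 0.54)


(1) = 1.29*k^4 + 5.4*k^3 - 2.02*k^2 + 5.01*k - 11.43
(2) = -7*m^4 + 7*m^2 - 42*m
(3) = -6*w - 10
(4) = u^2 + u + 8
(5) = -1.6632*l^3 - 21.6486*l^2 - 16.5132*l - 1.5228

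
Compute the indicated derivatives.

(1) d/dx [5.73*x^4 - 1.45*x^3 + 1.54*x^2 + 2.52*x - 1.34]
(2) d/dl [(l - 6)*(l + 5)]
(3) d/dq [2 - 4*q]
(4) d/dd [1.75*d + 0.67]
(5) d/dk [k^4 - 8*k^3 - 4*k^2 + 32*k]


(1) = 22.92*x^3 - 4.35*x^2 + 3.08*x + 2.52
(2) = 2*l - 1
(3) = -4
(4) = 1.75000000000000
(5) = 4*k^3 - 24*k^2 - 8*k + 32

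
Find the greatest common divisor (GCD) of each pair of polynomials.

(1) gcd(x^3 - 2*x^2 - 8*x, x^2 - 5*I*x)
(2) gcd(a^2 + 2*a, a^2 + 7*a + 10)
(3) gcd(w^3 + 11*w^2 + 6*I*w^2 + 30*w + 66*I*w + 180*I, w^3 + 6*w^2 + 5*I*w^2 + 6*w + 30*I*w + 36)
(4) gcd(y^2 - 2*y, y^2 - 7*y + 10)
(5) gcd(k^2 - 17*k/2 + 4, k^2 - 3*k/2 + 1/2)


(1) = x
(2) = a + 2
(3) = w^2 + w*(6 + 6*I) + 36*I
(4) = gcd(y*(y - 2), (y - 5)*(y - 2)) = y - 2
(5) = gcd((k - 8)*(k - 1/2), (k - 1)*(k - 1/2)) = k - 1/2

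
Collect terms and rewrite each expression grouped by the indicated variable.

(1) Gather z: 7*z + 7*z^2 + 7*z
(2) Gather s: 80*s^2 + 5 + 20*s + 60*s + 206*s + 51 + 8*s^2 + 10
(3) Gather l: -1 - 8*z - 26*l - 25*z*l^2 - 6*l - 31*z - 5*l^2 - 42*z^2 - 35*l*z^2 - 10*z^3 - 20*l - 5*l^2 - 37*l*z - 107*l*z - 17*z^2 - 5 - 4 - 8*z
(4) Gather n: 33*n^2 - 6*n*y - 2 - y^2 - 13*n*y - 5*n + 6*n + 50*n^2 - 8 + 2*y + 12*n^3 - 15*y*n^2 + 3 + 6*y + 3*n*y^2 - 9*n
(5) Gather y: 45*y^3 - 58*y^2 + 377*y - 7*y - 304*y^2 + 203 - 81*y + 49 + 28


(1) = 7*z^2 + 14*z
(2) = 88*s^2 + 286*s + 66
(3) = l^2*(-25*z - 10) + l*(-35*z^2 - 144*z - 52) - 10*z^3 - 59*z^2 - 47*z - 10
(4) = 12*n^3 + n^2*(83 - 15*y) + n*(3*y^2 - 19*y - 8) - y^2 + 8*y - 7
(5) = 45*y^3 - 362*y^2 + 289*y + 280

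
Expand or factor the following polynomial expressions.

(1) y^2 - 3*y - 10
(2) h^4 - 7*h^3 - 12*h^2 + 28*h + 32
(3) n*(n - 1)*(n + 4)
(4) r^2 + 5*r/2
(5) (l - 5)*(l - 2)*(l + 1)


(1) = (y - 5)*(y + 2)
(2) = (h - 8)*(h - 2)*(h + 1)*(h + 2)
(3) = n^3 + 3*n^2 - 4*n
(4) = r*(r + 5/2)
(5) = l^3 - 6*l^2 + 3*l + 10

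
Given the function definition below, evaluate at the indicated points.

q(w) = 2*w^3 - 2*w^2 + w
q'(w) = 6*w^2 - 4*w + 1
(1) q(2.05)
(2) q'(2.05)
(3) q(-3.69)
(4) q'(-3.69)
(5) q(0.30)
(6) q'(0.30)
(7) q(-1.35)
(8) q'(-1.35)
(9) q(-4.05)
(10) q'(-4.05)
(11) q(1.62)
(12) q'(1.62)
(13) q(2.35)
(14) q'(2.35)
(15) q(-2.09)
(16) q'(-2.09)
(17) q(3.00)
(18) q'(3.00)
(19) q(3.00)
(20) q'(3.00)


(1) = 10.88
(2) = 18.01
(3) = -131.41
(4) = 97.46
(5) = 0.17
(6) = 0.34
(7) = -9.92
(8) = 17.34
(9) = -169.72
(10) = 115.61
(11) = 4.87
(12) = 10.27
(13) = 17.26
(14) = 24.74
(15) = -29.08
(16) = 35.57
(17) = 39.00
(18) = 43.00
(19) = 39.00
(20) = 43.00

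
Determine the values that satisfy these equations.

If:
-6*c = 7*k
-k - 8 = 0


Then:
c = 28/3
k = -8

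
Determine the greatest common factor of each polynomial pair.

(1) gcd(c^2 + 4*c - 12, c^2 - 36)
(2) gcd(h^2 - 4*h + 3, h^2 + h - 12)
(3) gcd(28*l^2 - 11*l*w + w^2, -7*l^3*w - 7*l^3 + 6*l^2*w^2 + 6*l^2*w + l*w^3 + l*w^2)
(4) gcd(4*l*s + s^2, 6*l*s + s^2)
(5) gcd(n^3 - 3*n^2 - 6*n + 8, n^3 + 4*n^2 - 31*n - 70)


(1) = c + 6
(2) = gcd((h - 3)*(h - 1), (h - 3)*(h + 4)) = h - 3
(3) = gcd((-7*l + w)*(-4*l + w), (-l + w)*(7*l + w)*(l*w + l)) = 1
(4) = s
(5) = gcd((n - 4)*(n - 1)*(n + 2), (n - 5)*(n + 2)*(n + 7)) = n + 2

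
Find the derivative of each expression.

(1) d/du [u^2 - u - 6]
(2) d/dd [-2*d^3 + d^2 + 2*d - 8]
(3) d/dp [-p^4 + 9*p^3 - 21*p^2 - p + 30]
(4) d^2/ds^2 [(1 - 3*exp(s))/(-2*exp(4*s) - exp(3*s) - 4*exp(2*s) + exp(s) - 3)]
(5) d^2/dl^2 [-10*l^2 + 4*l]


(1) = 2*u - 1
(2) = -6*d^2 + 2*d + 2
(3) = -4*p^3 + 27*p^2 - 42*p - 1
(4) = (108*exp(8*s) + 2*exp(7*s) + 14*exp(6*s) - 15*exp(5*s) - 382*exp(4*s) - 71*exp(3*s) - 177*exp(2*s) + 56*exp(s) + 24)*exp(s)/(8*exp(12*s) + 12*exp(11*s) + 54*exp(10*s) + 37*exp(9*s) + 132*exp(8*s) + 33*exp(7*s) + 199*exp(6*s) - 9*exp(5*s) + 192*exp(4*s) - 46*exp(3*s) + 117*exp(2*s) - 27*exp(s) + 27)
(5) = -20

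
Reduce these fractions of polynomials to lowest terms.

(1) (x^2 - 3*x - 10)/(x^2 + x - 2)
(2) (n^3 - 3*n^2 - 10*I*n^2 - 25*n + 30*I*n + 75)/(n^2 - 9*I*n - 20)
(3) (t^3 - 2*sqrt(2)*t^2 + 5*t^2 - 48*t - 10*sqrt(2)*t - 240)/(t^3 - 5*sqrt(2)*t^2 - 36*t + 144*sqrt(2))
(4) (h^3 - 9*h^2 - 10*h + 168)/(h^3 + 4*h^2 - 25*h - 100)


(1) = (x - 5)/(x - 1)
(2) = (n^2 + n*(-3 - 5*I) + 15*I)/(n - 4*I)
(3) = (t + 5)/(t - 3*sqrt(2))
(4) = (h^2 - 13*h + 42)/(h^2 - 25)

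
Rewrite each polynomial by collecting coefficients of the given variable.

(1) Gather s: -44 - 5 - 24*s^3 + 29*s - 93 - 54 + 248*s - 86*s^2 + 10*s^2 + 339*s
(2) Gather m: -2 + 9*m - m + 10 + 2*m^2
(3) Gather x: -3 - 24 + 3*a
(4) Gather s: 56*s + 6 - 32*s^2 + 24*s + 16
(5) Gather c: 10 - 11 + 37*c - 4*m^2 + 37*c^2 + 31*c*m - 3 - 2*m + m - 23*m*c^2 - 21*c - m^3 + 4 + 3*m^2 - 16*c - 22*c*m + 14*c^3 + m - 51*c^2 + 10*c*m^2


(1) = -24*s^3 - 76*s^2 + 616*s - 196
(2) = 2*m^2 + 8*m + 8
(3) = 3*a - 27
(4) = -32*s^2 + 80*s + 22
(5) = 14*c^3 + c^2*(-23*m - 14) + c*(10*m^2 + 9*m) - m^3 - m^2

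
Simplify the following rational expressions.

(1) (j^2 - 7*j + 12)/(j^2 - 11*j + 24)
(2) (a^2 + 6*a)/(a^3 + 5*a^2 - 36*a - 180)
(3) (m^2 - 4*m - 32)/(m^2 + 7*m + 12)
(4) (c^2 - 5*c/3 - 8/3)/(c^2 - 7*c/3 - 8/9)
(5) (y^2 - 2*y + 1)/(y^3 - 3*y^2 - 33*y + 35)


(1) = (j - 4)/(j - 8)
(2) = a/(a^2 - a - 30)
(3) = (m - 8)/(m + 3)
(4) = (3*c + 3)/(3*c + 1)
(5) = (y - 1)/(y^2 - 2*y - 35)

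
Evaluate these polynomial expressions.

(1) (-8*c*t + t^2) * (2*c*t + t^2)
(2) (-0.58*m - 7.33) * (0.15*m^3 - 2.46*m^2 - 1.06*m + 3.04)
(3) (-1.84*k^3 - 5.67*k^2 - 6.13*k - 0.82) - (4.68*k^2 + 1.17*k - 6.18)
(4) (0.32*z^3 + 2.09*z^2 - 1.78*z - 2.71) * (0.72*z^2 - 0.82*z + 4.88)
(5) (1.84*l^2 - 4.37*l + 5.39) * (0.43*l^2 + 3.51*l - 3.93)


(1) = -16*c^2*t^2 - 6*c*t^3 + t^4
(2) = -0.087*m^4 + 0.3273*m^3 + 18.6466*m^2 + 6.0066*m - 22.2832
(3) = -1.84*k^3 - 10.35*k^2 - 7.3*k + 5.36
(4) = 0.2304*z^5 + 1.2424*z^4 - 1.4338*z^3 + 9.7076*z^2 - 6.4642*z - 13.2248
(5) = 0.7912*l^4 + 4.5793*l^3 - 20.2522*l^2 + 36.093*l - 21.1827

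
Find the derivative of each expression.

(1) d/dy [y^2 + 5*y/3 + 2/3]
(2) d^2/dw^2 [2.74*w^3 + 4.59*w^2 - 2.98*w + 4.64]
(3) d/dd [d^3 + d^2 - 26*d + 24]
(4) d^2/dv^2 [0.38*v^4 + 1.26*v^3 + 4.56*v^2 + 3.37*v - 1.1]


(1) = 2*y + 5/3
(2) = 16.44*w + 9.18
(3) = 3*d^2 + 2*d - 26
(4) = 4.56*v^2 + 7.56*v + 9.12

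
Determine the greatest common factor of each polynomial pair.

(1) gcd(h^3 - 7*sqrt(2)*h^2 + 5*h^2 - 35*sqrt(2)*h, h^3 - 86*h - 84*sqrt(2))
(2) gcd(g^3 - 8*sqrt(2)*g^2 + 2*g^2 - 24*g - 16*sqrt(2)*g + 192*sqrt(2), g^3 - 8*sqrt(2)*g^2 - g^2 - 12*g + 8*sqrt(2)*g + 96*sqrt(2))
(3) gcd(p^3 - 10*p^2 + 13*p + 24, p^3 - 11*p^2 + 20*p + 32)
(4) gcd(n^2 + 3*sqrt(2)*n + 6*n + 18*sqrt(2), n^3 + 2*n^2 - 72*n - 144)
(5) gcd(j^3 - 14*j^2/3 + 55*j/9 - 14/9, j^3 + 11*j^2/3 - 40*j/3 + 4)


(1) = h - 7*sqrt(2)
(2) = g^2 + g*(-8*sqrt(2) - 4) + 32*sqrt(2)
(3) = gcd((p - 8)*(p - 3)*(p + 1), (p - 8)*(p - 4)*(p + 1)) = p^2 - 7*p - 8
(4) = gcd((n + 6)*(n + 3*sqrt(2)), (n + 2)*(n - 6*sqrt(2))*(n + 6*sqrt(2))) = 1
(5) = j^2 - 7*j/3 + 2/3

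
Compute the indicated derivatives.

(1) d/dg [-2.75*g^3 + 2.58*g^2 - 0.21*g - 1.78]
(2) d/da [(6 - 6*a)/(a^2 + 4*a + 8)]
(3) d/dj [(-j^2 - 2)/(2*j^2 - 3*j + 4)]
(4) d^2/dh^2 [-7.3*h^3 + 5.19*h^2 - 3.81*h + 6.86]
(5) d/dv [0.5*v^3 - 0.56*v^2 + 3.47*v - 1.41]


(1) = -8.25*g^2 + 5.16*g - 0.21
(2) = 6*(-a^2 - 4*a + 2*(a - 1)*(a + 2) - 8)/(a^2 + 4*a + 8)^2
(3) = 3*(j^2 - 2)/(4*j^4 - 12*j^3 + 25*j^2 - 24*j + 16)
(4) = 10.38 - 43.8*h
(5) = 1.5*v^2 - 1.12*v + 3.47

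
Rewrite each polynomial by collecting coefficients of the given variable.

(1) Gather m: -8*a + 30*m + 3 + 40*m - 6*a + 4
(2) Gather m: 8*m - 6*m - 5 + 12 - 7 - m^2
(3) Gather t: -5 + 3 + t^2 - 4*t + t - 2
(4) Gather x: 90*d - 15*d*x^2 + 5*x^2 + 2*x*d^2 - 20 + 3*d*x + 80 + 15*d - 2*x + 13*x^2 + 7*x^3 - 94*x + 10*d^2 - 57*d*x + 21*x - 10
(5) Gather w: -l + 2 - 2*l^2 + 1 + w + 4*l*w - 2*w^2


(1) = -14*a + 70*m + 7
(2) = -m^2 + 2*m
(3) = t^2 - 3*t - 4
(4) = 10*d^2 + 105*d + 7*x^3 + x^2*(18 - 15*d) + x*(2*d^2 - 54*d - 75) + 50
(5) = -2*l^2 - l - 2*w^2 + w*(4*l + 1) + 3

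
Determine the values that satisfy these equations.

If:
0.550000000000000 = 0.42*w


Then:
w = 1.31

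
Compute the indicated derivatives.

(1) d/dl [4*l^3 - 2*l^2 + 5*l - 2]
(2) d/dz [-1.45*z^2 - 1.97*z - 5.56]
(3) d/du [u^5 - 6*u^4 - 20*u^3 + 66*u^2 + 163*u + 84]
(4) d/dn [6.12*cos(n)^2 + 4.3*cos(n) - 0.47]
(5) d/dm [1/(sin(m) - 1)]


(1) = 12*l^2 - 4*l + 5
(2) = -2.9*z - 1.97
(3) = 5*u^4 - 24*u^3 - 60*u^2 + 132*u + 163
(4) = -(12.24*cos(n) + 4.3)*sin(n)
(5) = -cos(m)/(sin(m) - 1)^2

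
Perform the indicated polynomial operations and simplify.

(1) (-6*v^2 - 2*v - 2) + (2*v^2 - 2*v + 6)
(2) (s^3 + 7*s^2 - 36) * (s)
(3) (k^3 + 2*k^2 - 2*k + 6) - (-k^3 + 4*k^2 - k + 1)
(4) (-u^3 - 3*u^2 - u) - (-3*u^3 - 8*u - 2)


(1) = -4*v^2 - 4*v + 4
(2) = s^4 + 7*s^3 - 36*s
(3) = 2*k^3 - 2*k^2 - k + 5
(4) = 2*u^3 - 3*u^2 + 7*u + 2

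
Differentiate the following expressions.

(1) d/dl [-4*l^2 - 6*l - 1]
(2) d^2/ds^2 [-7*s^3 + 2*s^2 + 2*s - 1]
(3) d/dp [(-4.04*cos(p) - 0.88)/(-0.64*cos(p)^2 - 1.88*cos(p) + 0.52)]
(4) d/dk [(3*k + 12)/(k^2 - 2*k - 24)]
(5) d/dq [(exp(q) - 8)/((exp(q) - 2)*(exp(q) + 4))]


(1) = -8*l - 6
(2) = 4 - 42*s
(3) = (2.5856*cos(p)^2 + 1.1264*cos(p) + 3.7552)*sin(p)/(0.4096*cos(p)^4 + 2.4064*cos(p)^3 + 2.8688*cos(p)^2 - 1.9552*cos(p) + 0.2704)
(4) = -3/(k^2 - 12*k + 36)
(5) = (-exp(2*q) + 16*exp(q) + 8)*exp(q)/(exp(4*q) + 4*exp(3*q) - 12*exp(2*q) - 32*exp(q) + 64)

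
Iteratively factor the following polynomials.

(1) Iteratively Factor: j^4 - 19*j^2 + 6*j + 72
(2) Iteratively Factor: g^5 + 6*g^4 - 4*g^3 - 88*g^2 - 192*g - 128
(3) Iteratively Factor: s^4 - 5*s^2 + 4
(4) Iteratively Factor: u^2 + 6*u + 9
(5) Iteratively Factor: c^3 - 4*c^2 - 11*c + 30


(1) = (j + 4)*(j^3 - 4*j^2 - 3*j + 18) = (j - 3)*(j + 4)*(j^2 - j - 6) = (j - 3)*(j + 2)*(j + 4)*(j - 3)
(2) = (g - 4)*(g^4 + 10*g^3 + 36*g^2 + 56*g + 32) = (g - 4)*(g + 4)*(g^3 + 6*g^2 + 12*g + 8) = (g - 4)*(g + 2)*(g + 4)*(g^2 + 4*g + 4) = (g - 4)*(g + 2)^2*(g + 4)*(g + 2)
(3) = (s - 1)*(s^3 + s^2 - 4*s - 4) = (s - 2)*(s - 1)*(s^2 + 3*s + 2) = (s - 2)*(s - 1)*(s + 1)*(s + 2)
(4) = (u + 3)*(u + 3)
(5) = (c - 2)*(c^2 - 2*c - 15) = (c - 5)*(c - 2)*(c + 3)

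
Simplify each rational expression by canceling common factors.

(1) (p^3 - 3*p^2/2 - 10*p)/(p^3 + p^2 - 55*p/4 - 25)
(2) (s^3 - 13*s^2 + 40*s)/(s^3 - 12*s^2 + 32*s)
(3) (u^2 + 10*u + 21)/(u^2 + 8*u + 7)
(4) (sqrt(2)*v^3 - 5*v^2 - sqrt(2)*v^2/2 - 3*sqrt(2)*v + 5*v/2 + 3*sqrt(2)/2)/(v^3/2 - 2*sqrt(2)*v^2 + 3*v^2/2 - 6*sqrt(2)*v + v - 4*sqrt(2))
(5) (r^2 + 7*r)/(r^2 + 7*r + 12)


(1) = 2*p/(2*p + 5)
(2) = (s - 5)/(s - 4)
(3) = (u + 3)/(u + 1)
(4) = (4*sqrt(2)*v^3 + v^2*(-20 - 2*sqrt(2)) + v*(10 - 12*sqrt(2)) + 6*sqrt(2))/(2*v^3 + v^2*(6 - 8*sqrt(2)) + v*(4 - 24*sqrt(2)) - 16*sqrt(2))
(5) = (r^2 + 7*r)/(r^2 + 7*r + 12)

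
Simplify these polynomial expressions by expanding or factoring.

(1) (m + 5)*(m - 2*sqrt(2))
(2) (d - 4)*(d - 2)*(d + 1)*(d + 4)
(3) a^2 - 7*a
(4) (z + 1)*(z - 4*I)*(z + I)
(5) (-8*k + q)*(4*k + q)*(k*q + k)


(1) = m^2 - 2*sqrt(2)*m + 5*m - 10*sqrt(2)
(2) = d^4 - d^3 - 18*d^2 + 16*d + 32
(3) = a*(a - 7)
(4) = z^3 + z^2 - 3*I*z^2 + 4*z - 3*I*z + 4
(5) = -32*k^3*q - 32*k^3 - 4*k^2*q^2 - 4*k^2*q + k*q^3 + k*q^2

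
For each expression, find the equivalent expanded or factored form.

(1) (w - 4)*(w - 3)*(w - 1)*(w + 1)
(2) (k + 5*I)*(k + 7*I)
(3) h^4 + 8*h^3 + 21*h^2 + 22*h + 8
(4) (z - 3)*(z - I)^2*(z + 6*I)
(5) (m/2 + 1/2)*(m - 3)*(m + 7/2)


(1) = w^4 - 7*w^3 + 11*w^2 + 7*w - 12
(2) = k^2 + 12*I*k - 35
(3) = (h + 1)^2*(h + 2)*(h + 4)
(4) = z^4 - 3*z^3 + 4*I*z^3 + 11*z^2 - 12*I*z^2 - 33*z - 6*I*z + 18*I
(5) = m^3/2 + 3*m^2/4 - 5*m - 21/4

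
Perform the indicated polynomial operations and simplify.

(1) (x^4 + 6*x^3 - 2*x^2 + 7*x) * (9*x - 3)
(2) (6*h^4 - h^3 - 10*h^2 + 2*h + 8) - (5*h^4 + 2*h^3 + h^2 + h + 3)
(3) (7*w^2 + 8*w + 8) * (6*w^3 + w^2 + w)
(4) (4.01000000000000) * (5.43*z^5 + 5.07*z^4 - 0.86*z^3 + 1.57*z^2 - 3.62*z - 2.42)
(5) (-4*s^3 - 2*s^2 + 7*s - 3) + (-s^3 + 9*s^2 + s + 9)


(1) = 9*x^5 + 51*x^4 - 36*x^3 + 69*x^2 - 21*x
(2) = h^4 - 3*h^3 - 11*h^2 + h + 5
(3) = 42*w^5 + 55*w^4 + 63*w^3 + 16*w^2 + 8*w
(4) = 21.7743*z^5 + 20.3307*z^4 - 3.4486*z^3 + 6.2957*z^2 - 14.5162*z - 9.7042
(5) = -5*s^3 + 7*s^2 + 8*s + 6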